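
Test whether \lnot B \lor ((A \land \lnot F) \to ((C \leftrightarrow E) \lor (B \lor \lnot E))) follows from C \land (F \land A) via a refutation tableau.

Yes

Initial set: {(C \land (F \land A)); \lnot (\lnot B \lor ((A \land \lnot F) \to ((C \leftrightarrow E) \lor (B \lor \lnot E))))}.
(C \land (F \land A)): α-rule — add C, (F \land A).
\lnot (\lnot B \lor ((A \land \lnot F) \to ((C \leftrightarrow E) \lor (B \lor \lnot E)))): α-rule — add \lnot \lnot B, \lnot ((A \land \lnot F) \to ((C \leftrightarrow E) \lor (B \lor \lnot E))).
(F \land A): α-rule — add F, A.
\lnot ((A \land \lnot F) \to ((C \leftrightarrow E) \lor (B \lor \lnot E))): α-rule — add (A \land \lnot F), \lnot ((C \leftrightarrow E) \lor (B \lor \lnot E)).
(A \land \lnot F): α-rule — add A, \lnot F.
× closes — contains both F and \lnot F.
All 1 branch closes.
Every branch closed, so the premises entail the conclusion.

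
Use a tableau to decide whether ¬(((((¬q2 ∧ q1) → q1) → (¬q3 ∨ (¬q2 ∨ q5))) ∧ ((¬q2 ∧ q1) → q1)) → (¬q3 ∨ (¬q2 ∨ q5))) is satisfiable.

Unsatisfiable

Initial set: {¬(((((¬q2 ∧ q1) → q1) → (¬q3 ∨ (¬q2 ∨ q5))) ∧ ((¬q2 ∧ q1) → q1)) → (¬q3 ∨ (¬q2 ∨ q5)))}.
¬(((((¬q2 ∧ q1) → q1) → (¬q3 ∨ (¬q2 ∨ q5))) ∧ ((¬q2 ∧ q1) → q1)) → (¬q3 ∨ (¬q2 ∨ q5))): α-rule — add ((((¬q2 ∧ q1) → q1) → (¬q3 ∨ (¬q2 ∨ q5))) ∧ ((¬q2 ∧ q1) → q1)), ¬(¬q3 ∨ (¬q2 ∨ q5)).
((((¬q2 ∧ q1) → q1) → (¬q3 ∨ (¬q2 ∨ q5))) ∧ ((¬q2 ∧ q1) → q1)): α-rule — add (((¬q2 ∧ q1) → q1) → (¬q3 ∨ (¬q2 ∨ q5))), ((¬q2 ∧ q1) → q1).
¬(¬q3 ∨ (¬q2 ∨ q5)): α-rule — add ¬¬q3, ¬(¬q2 ∨ q5).
¬(¬q2 ∨ q5): α-rule — add ¬¬q2, ¬q5.
(((¬q2 ∧ q1) → q1) → (¬q3 ∨ (¬q2 ∨ q5))): β-rule — branch into ¬((¬q2 ∧ q1) → q1)  //  (¬q3 ∨ (¬q2 ∨ q5)).
  branch 1 (add ¬((¬q2 ∧ q1) → q1)):
    ¬((¬q2 ∧ q1) → q1): α-rule — add (¬q2 ∧ q1), ¬q1.
    (¬q2 ∧ q1): α-rule — add ¬q2, q1.
    × closes — contains both q2 and ¬q2.
  branch 2 (add (¬q3 ∨ (¬q2 ∨ q5))):
    ((¬q2 ∧ q1) → q1): β-rule — branch into ¬(¬q2 ∧ q1)  //  q1.
      branch 2.1 (add ¬(¬q2 ∧ q1)):
        (¬q3 ∨ (¬q2 ∨ q5)): β-rule — branch into ¬q3  //  (¬q2 ∨ q5).
          branch 2.1.1 (add ¬q3):
            × closes — contains both q3 and ¬q3.
          branch 2.1.2 (add (¬q2 ∨ q5)):
            ¬(¬q2 ∧ q1): β-rule — branch into ¬¬q2  //  ¬q1.
              branch 2.1.2.1 (add ¬¬q2):
                (¬q2 ∨ q5): β-rule — branch into ¬q2  //  q5.
                  branch 2.1.2.1.1 (add ¬q2):
                    × closes — contains both q2 and ¬q2.
                  branch 2.1.2.1.2 (add q5):
                    × closes — contains both q5 and ¬q5.
              branch 2.1.2.2 (add ¬q1):
                (¬q2 ∨ q5): β-rule — branch into ¬q2  //  q5.
                  branch 2.1.2.2.1 (add ¬q2):
                    × closes — contains both q2 and ¬q2.
                  branch 2.1.2.2.2 (add q5):
                    × closes — contains both q5 and ¬q5.
      branch 2.2 (add q1):
        (¬q3 ∨ (¬q2 ∨ q5)): β-rule — branch into ¬q3  //  (¬q2 ∨ q5).
          branch 2.2.1 (add ¬q3):
            × closes — contains both q3 and ¬q3.
          branch 2.2.2 (add (¬q2 ∨ q5)):
            (¬q2 ∨ q5): β-rule — branch into ¬q2  //  q5.
              branch 2.2.2.1 (add ¬q2):
                × closes — contains both q2 and ¬q2.
              branch 2.2.2.2 (add q5):
                × closes — contains both q5 and ¬q5.
All 9 branches close.
Every branch closed; the formula is unsatisfiable.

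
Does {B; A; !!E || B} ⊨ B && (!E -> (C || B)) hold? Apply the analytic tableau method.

Yes

Initial set: {B; A; (!!E || B); !(B && (!E -> (C || B)))}.
(!!E || B): β-rule — branch into !!E  //  B.
  branch 1 (add !!E):
    !!E: drop double negation, giving E.
    !(B && (!E -> (C || B))): β-rule — branch into !B  //  !(!E -> (C || B)).
      branch 1.1 (add !B):
        × closes — contains both B and !B.
      branch 1.2 (add !(!E -> (C || B))):
        !(!E -> (C || B)): α-rule — add !E, !(C || B).
        × closes — contains both E and !E.
  branch 2 (add B):
    !(B && (!E -> (C || B))): β-rule — branch into !B  //  !(!E -> (C || B)).
      branch 2.1 (add !B):
        × closes — contains both B and !B.
      branch 2.2 (add !(!E -> (C || B))):
        !(!E -> (C || B)): α-rule — add !E, !(C || B).
        !(C || B): α-rule — add !C, !B.
        × closes — contains both B and !B.
All 4 branches close.
Every branch closed, so the premises entail the conclusion.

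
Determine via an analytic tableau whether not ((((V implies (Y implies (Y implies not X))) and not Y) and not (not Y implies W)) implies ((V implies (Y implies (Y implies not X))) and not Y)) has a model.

Initial set: {not ((((V implies (Y implies (Y implies not X))) and not Y) and not (not Y implies W)) implies ((V implies (Y implies (Y implies not X))) and not Y))}.
not ((((V implies (Y implies (Y implies not X))) and not Y) and not (not Y implies W)) implies ((V implies (Y implies (Y implies not X))) and not Y)): α-rule — add (((V implies (Y implies (Y implies not X))) and not Y) and not (not Y implies W)), not ((V implies (Y implies (Y implies not X))) and not Y).
(((V implies (Y implies (Y implies not X))) and not Y) and not (not Y implies W)): α-rule — add ((V implies (Y implies (Y implies not X))) and not Y), not (not Y implies W).
((V implies (Y implies (Y implies not X))) and not Y): α-rule — add (V implies (Y implies (Y implies not X))), not Y.
not (not Y implies W): α-rule — add not Y, not W.
not ((V implies (Y implies (Y implies not X))) and not Y): β-rule — branch into not (V implies (Y implies (Y implies not X)))  //  not not Y.
  branch 1 (add not (V implies (Y implies (Y implies not X)))):
    not (V implies (Y implies (Y implies not X))): α-rule — add V, not (Y implies (Y implies not X)).
    not (Y implies (Y implies not X)): α-rule — add Y, not (Y implies not X).
    × closes — contains both Y and not Y.
  branch 2 (add not not Y):
    × closes — contains both Y and not Y.
All 2 branches close.
Every branch closed; the formula is unsatisfiable.

Unsatisfiable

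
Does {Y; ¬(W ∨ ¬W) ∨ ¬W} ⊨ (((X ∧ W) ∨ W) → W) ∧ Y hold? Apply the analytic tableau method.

Initial set: {Y; (¬(W ∨ ¬W) ∨ ¬W); ¬((((X ∧ W) ∨ W) → W) ∧ Y)}.
(¬(W ∨ ¬W) ∨ ¬W): β-rule — branch into ¬(W ∨ ¬W)  //  ¬W.
  branch 1 (add ¬(W ∨ ¬W)):
    ¬(W ∨ ¬W): α-rule — add ¬W, ¬¬W.
    × closes — contains both W and ¬W.
  branch 2 (add ¬W):
    ¬((((X ∧ W) ∨ W) → W) ∧ Y): β-rule — branch into ¬(((X ∧ W) ∨ W) → W)  //  ¬Y.
      branch 2.1 (add ¬(((X ∧ W) ∨ W) → W)):
        ¬(((X ∧ W) ∨ W) → W): α-rule — add ((X ∧ W) ∨ W), ¬W.
        ((X ∧ W) ∨ W): β-rule — branch into (X ∧ W)  //  W.
          branch 2.1.1 (add (X ∧ W)):
            (X ∧ W): α-rule — add X, W.
            × closes — contains both W and ¬W.
          branch 2.1.2 (add W):
            × closes — contains both W and ¬W.
      branch 2.2 (add ¬Y):
        × closes — contains both Y and ¬Y.
All 4 branches close.
Every branch closed, so the premises entail the conclusion.

Yes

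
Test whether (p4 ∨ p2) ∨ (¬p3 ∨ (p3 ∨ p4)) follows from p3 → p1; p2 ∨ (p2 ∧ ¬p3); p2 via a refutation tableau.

Yes

Initial set: {(p3 → p1); (p2 ∨ (p2 ∧ ¬p3)); p2; ¬((p4 ∨ p2) ∨ (¬p3 ∨ (p3 ∨ p4)))}.
¬((p4 ∨ p2) ∨ (¬p3 ∨ (p3 ∨ p4))): α-rule — add ¬(p4 ∨ p2), ¬(¬p3 ∨ (p3 ∨ p4)).
¬(p4 ∨ p2): α-rule — add ¬p4, ¬p2.
× closes — contains both p2 and ¬p2.
All 1 branch closes.
Every branch closed, so the premises entail the conclusion.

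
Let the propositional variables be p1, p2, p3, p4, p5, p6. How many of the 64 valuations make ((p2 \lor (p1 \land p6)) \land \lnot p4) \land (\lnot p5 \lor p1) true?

16

Initial set: {(((p2 \lor (p1 \land p6)) \land \lnot p4) \land (\lnot p5 \lor p1))}.
(((p2 \lor (p1 \land p6)) \land \lnot p4) \land (\lnot p5 \lor p1)): α-rule — add ((p2 \lor (p1 \land p6)) \land \lnot p4), (\lnot p5 \lor p1).
((p2 \lor (p1 \land p6)) \land \lnot p4): α-rule — add (p2 \lor (p1 \land p6)), \lnot p4.
(\lnot p5 \lor p1): β-rule — branch into \lnot p5  //  p1.
  branch 1 (add \lnot p5):
    (p2 \lor (p1 \land p6)): β-rule — branch into p2  //  (p1 \land p6).
      branch 1.1 (add p2):
        ○ open, literals {p2=T, p4=F, p5=F}.
      branch 1.2 (add (p1 \land p6)):
        (p1 \land p6): α-rule — add p1, p6.
        ○ open, literals {p1=T, p4=F, p5=F, p6=T}.
  branch 2 (add p1):
    (p2 \lor (p1 \land p6)): β-rule — branch into p2  //  (p1 \land p6).
      branch 2.1 (add p2):
        ○ open, literals {p1=T, p2=T, p4=F}.
      branch 2.2 (add (p1 \land p6)):
        (p1 \land p6): α-rule — add p1, p6.
        ○ open, literals {p1=T, p4=F, p6=T}.
0 branches closed, 4 open.
Each open branch fixes some atoms; the unmentioned ones are free. Counting distinct full assignments: branch {p2=T, p4=F, p5=F} (p1, p3, p6) contributes 8 new; branch {p1=T, p4=F, p5=F, p6=T} (p2, p3) contributes 2 new; branch {p1=T, p2=T, p4=F} (p3, p5, p6) contributes 4 new; branch {p1=T, p4=F, p6=T} (p2, p3, p5) contributes 2 new. Total: 16.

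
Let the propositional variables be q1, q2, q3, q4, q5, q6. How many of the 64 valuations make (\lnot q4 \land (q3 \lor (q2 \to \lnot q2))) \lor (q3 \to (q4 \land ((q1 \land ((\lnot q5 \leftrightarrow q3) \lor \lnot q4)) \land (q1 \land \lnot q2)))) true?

50

Initial set: {T ((\lnot q4 \land (q3 \lor (q2 \to \lnot q2))) \lor (q3 \to (q4 \land ((q1 \land ((\lnot q5 \leftrightarrow q3) \lor \lnot q4)) \land (q1 \land \lnot q2)))))}.
T ((\lnot q4 \land (q3 \lor (q2 \to \lnot q2))) \lor (q3 \to (q4 \land ((q1 \land ((\lnot q5 \leftrightarrow q3) \lor \lnot q4)) \land (q1 \land \lnot q2))))): β-rule — branch into T (\lnot q4 \land (q3 \lor (q2 \to \lnot q2)))  //  T (q3 \to (q4 \land ((q1 \land ((\lnot q5 \leftrightarrow q3) \lor \lnot q4)) \land (q1 \land \lnot q2)))).
  branch 1 (add T (\lnot q4 \land (q3 \lor (q2 \to \lnot q2)))):
    T (\lnot q4 \land (q3 \lor (q2 \to \lnot q2))): α-rule — add T \lnot q4, T (q3 \lor (q2 \to \lnot q2)).
    T (q3 \lor (q2 \to \lnot q2)): β-rule — branch into T q3  //  T (q2 \to \lnot q2).
      branch 1.1 (add T q3):
        ○ open, literals {q3=1, q4=0}.
      branch 1.2 (add T (q2 \to \lnot q2)):
        T (q2 \to \lnot q2): β-rule — branch into F q2  //  T \lnot q2.
          branch 1.2.1 (add F q2):
            ○ open, literals {q2=0, q4=0}.
          branch 1.2.2 (add T \lnot q2):
            ○ open, literals {q2=0, q4=0}.
  branch 2 (add T (q3 \to (q4 \land ((q1 \land ((\lnot q5 \leftrightarrow q3) \lor \lnot q4)) \land (q1 \land \lnot q2))))):
    T (q3 \to (q4 \land ((q1 \land ((\lnot q5 \leftrightarrow q3) \lor \lnot q4)) \land (q1 \land \lnot q2)))): β-rule — branch into F q3  //  T (q4 \land ((q1 \land ((\lnot q5 \leftrightarrow q3) \lor \lnot q4)) \land (q1 \land \lnot q2))).
      branch 2.1 (add F q3):
        ○ open, literals {q3=0}.
      branch 2.2 (add T (q4 \land ((q1 \land ((\lnot q5 \leftrightarrow q3) \lor \lnot q4)) \land (q1 \land \lnot q2)))):
        T (q4 \land ((q1 \land ((\lnot q5 \leftrightarrow q3) \lor \lnot q4)) \land (q1 \land \lnot q2))): α-rule — add T q4, T ((q1 \land ((\lnot q5 \leftrightarrow q3) \lor \lnot q4)) \land (q1 \land \lnot q2)).
        T ((q1 \land ((\lnot q5 \leftrightarrow q3) \lor \lnot q4)) \land (q1 \land \lnot q2)): α-rule — add T (q1 \land ((\lnot q5 \leftrightarrow q3) \lor \lnot q4)), T (q1 \land \lnot q2).
        T (q1 \land ((\lnot q5 \leftrightarrow q3) \lor \lnot q4)): α-rule — add T q1, T ((\lnot q5 \leftrightarrow q3) \lor \lnot q4).
        T (q1 \land \lnot q2): α-rule — add T q1, T \lnot q2.
        T ((\lnot q5 \leftrightarrow q3) \lor \lnot q4): β-rule — branch into T (\lnot q5 \leftrightarrow q3)  //  T \lnot q4.
          branch 2.2.1 (add T (\lnot q5 \leftrightarrow q3)):
            T (\lnot q5 \leftrightarrow q3): β-rule — branch into T \lnot q5, T q3  //  F \lnot q5, F q3.
              branch 2.2.1.1 (add T \lnot q5, T q3):
                ○ open, literals {q1=1, q2=0, q3=1, q4=1, q5=0}.
              branch 2.2.1.2 (add F \lnot q5, F q3):
                ○ open, literals {q1=1, q2=0, q3=0, q4=1, q5=1}.
          branch 2.2.2 (add T \lnot q4):
            × closes — contains both q4 and \lnot q4.
1 branch closed, 6 open.
Each open branch fixes some atoms; the unmentioned ones are free. Counting distinct full assignments: branch {q3=1, q4=0} (q1, q2, q5, q6) contributes 16 new; branch {q2=0, q4=0} (q1, q3, q5, q6) contributes 8 new; branch {q2=0, q4=0} (q1, q3, q5, q6) contributes 0 new; branch {q3=0} (q1, q2, q4, q5, q6) contributes 24 new; branch {q1=1, q2=0, q3=1, q4=1, q5=0} (q6) contributes 2 new; branch {q1=1, q2=0, q3=0, q4=1, q5=1} (q6) contributes 0 new. Total: 50.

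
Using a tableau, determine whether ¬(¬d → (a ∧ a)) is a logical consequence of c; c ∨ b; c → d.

No

Initial set: {T c; T (c ∨ b); T (c → d); F ¬(¬d → (a ∧ a))}.
T (c ∨ b): β-rule — branch into T c  //  T b.
  branch 1 (add T c):
    T (c → d): β-rule — branch into F c  //  T d.
      branch 1.1 (add F c):
        × closes — contains both c and ¬c.
      branch 1.2 (add T d):
        F ¬(¬d → (a ∧ a)): β-rule — branch into F ¬d  //  T (a ∧ a).
          branch 1.2.1 (add F ¬d):
            ○ open, literals {c=true, d=true}.
          branch 1.2.2 (add T (a ∧ a)):
            T (a ∧ a): α-rule — add T a, T a.
            ○ open, literals {a=true, c=true, d=true}.
  branch 2 (add T b):
    T (c → d): β-rule — branch into F c  //  T d.
      branch 2.1 (add F c):
        × closes — contains both c and ¬c.
      branch 2.2 (add T d):
        F ¬(¬d → (a ∧ a)): β-rule — branch into F ¬d  //  T (a ∧ a).
          branch 2.2.1 (add F ¬d):
            ○ open, literals {b=true, c=true, d=true}.
          branch 2.2.2 (add T (a ∧ a)):
            T (a ∧ a): α-rule — add T a, T a.
            ○ open, literals {a=true, b=true, c=true, d=true}.
2 branches closed, 4 open.
An open branch gives a countermodel: c=true, d=true (unmentioned atoms arbitrary); the premises hold there but the conclusion fails.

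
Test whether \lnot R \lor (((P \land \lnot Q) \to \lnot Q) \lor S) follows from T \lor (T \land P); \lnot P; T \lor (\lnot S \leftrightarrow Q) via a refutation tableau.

Yes

Initial set: {(T \lor (T \land P)); \lnot P; (T \lor (\lnot S \leftrightarrow Q)); \lnot (\lnot R \lor (((P \land \lnot Q) \to \lnot Q) \lor S))}.
\lnot (\lnot R \lor (((P \land \lnot Q) \to \lnot Q) \lor S)): α-rule — add \lnot \lnot R, \lnot (((P \land \lnot Q) \to \lnot Q) \lor S).
\lnot (((P \land \lnot Q) \to \lnot Q) \lor S): α-rule — add \lnot ((P \land \lnot Q) \to \lnot Q), \lnot S.
\lnot ((P \land \lnot Q) \to \lnot Q): α-rule — add (P \land \lnot Q), \lnot \lnot Q.
(P \land \lnot Q): α-rule — add P, \lnot Q.
× closes — contains both P and \lnot P.
All 1 branch closes.
Every branch closed, so the premises entail the conclusion.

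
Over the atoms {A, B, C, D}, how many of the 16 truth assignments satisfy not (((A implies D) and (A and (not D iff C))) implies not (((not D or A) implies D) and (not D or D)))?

2

Initial set: {not (((A implies D) and (A and (not D iff C))) implies not (((not D or A) implies D) and (not D or D)))}.
not (((A implies D) and (A and (not D iff C))) implies not (((not D or A) implies D) and (not D or D))): α-rule — add ((A implies D) and (A and (not D iff C))), not not (((not D or A) implies D) and (not D or D)).
((A implies D) and (A and (not D iff C))): α-rule — add (A implies D), (A and (not D iff C)).
not not (((not D or A) implies D) and (not D or D)): α-rule — add ((not D or A) implies D), (not D or D).
(A and (not D iff C)): α-rule — add A, (not D iff C).
(A implies D): β-rule — branch into not A  //  D.
  branch 1 (add not A):
    × closes — contains both A and not A.
  branch 2 (add D):
    ((not D or A) implies D): β-rule — branch into not (not D or A)  //  D.
      branch 2.1 (add not (not D or A)):
        not (not D or A): α-rule — add not not D, not A.
        × closes — contains both A and not A.
      branch 2.2 (add D):
        (not D or D): β-rule — branch into not D  //  D.
          branch 2.2.1 (add not D):
            × closes — contains both D and not D.
          branch 2.2.2 (add D):
            (not D iff C): β-rule — branch into not D, C  //  not not D, not C.
              branch 2.2.2.1 (add not D, C):
                × closes — contains both D and not D.
              branch 2.2.2.2 (add not not D, not C):
                ○ open, literals {A=true, C=false, D=true}.
4 branches closed, 1 open.
Each open branch fixes some atoms; the unmentioned ones are free. Counting distinct full assignments: branch {A=true, C=false, D=true} (B) contributes 2 new. Total: 2.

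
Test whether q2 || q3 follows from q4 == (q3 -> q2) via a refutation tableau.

No

Initial set: {(q4 == (q3 -> q2)); !(q2 || q3)}.
!(q2 || q3): α-rule — add !q2, !q3.
(q4 == (q3 -> q2)): β-rule — branch into q4, (q3 -> q2)  //  !q4, !(q3 -> q2).
  branch 1 (add q4, (q3 -> q2)):
    (q3 -> q2): β-rule — branch into !q3  //  q2.
      branch 1.1 (add !q3):
        ○ open, literals {q2=0, q3=0, q4=1}.
      branch 1.2 (add q2):
        × closes — contains both q2 and !q2.
  branch 2 (add !q4, !(q3 -> q2)):
    !(q3 -> q2): α-rule — add q3, !q2.
    × closes — contains both q3 and !q3.
2 branches closed, 1 open.
An open branch gives a countermodel: q2=0, q3=0, q4=1 (unmentioned atoms arbitrary); the premises hold there but the conclusion fails.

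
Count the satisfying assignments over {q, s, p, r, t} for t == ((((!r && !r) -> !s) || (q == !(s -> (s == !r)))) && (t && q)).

Initial set: {(t == ((((!r && !r) -> !s) || (q == !(s -> (s == !r)))) && (t && q)))}.
(t == ((((!r && !r) -> !s) || (q == !(s -> (s == !r)))) && (t && q))): β-rule — branch into t, ((((!r && !r) -> !s) || (q == !(s -> (s == !r)))) && (t && q))  //  !t, !((((!r && !r) -> !s) || (q == !(s -> (s == !r)))) && (t && q)).
  branch 1 (add t, ((((!r && !r) -> !s) || (q == !(s -> (s == !r)))) && (t && q))):
    ((((!r && !r) -> !s) || (q == !(s -> (s == !r)))) && (t && q)): α-rule — add (((!r && !r) -> !s) || (q == !(s -> (s == !r)))), (t && q).
    (t && q): α-rule — add t, q.
    (((!r && !r) -> !s) || (q == !(s -> (s == !r)))): β-rule — branch into ((!r && !r) -> !s)  //  (q == !(s -> (s == !r))).
      branch 1.1 (add ((!r && !r) -> !s)):
        ((!r && !r) -> !s): β-rule — branch into !(!r && !r)  //  !s.
          branch 1.1.1 (add !(!r && !r)):
            !(!r && !r): β-rule — branch into !!r  //  !!r.
              branch 1.1.1.1 (add !!r):
                ○ open, literals {q=1, r=1, t=1}.
              branch 1.1.1.2 (add !!r):
                ○ open, literals {q=1, r=1, t=1}.
          branch 1.1.2 (add !s):
            ○ open, literals {q=1, s=0, t=1}.
      branch 1.2 (add (q == !(s -> (s == !r)))):
        (q == !(s -> (s == !r))): β-rule — branch into q, !(s -> (s == !r))  //  !q, !!(s -> (s == !r)).
          branch 1.2.1 (add q, !(s -> (s == !r))):
            !(s -> (s == !r)): α-rule — add s, !(s == !r).
            !(s == !r): β-rule — branch into s, !!r  //  !s, !r.
              branch 1.2.1.1 (add s, !!r):
                ○ open, literals {q=1, r=1, s=1, t=1}.
              branch 1.2.1.2 (add !s, !r):
                × closes — contains both s and !s.
          branch 1.2.2 (add !q, !!(s -> (s == !r))):
            × closes — contains both q and !q.
  branch 2 (add !t, !((((!r && !r) -> !s) || (q == !(s -> (s == !r)))) && (t && q))):
    !((((!r && !r) -> !s) || (q == !(s -> (s == !r)))) && (t && q)): β-rule — branch into !(((!r && !r) -> !s) || (q == !(s -> (s == !r))))  //  !(t && q).
      branch 2.1 (add !(((!r && !r) -> !s) || (q == !(s -> (s == !r))))):
        !(((!r && !r) -> !s) || (q == !(s -> (s == !r)))): α-rule — add !((!r && !r) -> !s), !(q == !(s -> (s == !r))).
        !((!r && !r) -> !s): α-rule — add (!r && !r), !!s.
        (!r && !r): α-rule — add !r, !r.
        !(q == !(s -> (s == !r))): β-rule — branch into q, !!(s -> (s == !r))  //  !q, !(s -> (s == !r)).
          branch 2.1.1 (add q, !!(s -> (s == !r))):
            !!(s -> (s == !r)): β-rule — branch into !s  //  (s == !r).
              branch 2.1.1.1 (add !s):
                × closes — contains both s and !s.
              branch 2.1.1.2 (add (s == !r)):
                (s == !r): β-rule — branch into s, !r  //  !s, !!r.
                  branch 2.1.1.2.1 (add s, !r):
                    ○ open, literals {q=1, r=0, s=1, t=0}.
                  branch 2.1.1.2.2 (add !s, !!r):
                    × closes — contains both s and !s.
          branch 2.1.2 (add !q, !(s -> (s == !r))):
            !(s -> (s == !r)): α-rule — add s, !(s == !r).
            !(s == !r): β-rule — branch into s, !!r  //  !s, !r.
              branch 2.1.2.1 (add s, !!r):
                × closes — contains both r and !r.
              branch 2.1.2.2 (add !s, !r):
                × closes — contains both s and !s.
      branch 2.2 (add !(t && q)):
        !(t && q): β-rule — branch into !t  //  !q.
          branch 2.2.1 (add !t):
            ○ open, literals {t=0}.
          branch 2.2.2 (add !q):
            ○ open, literals {q=0, t=0}.
6 branches closed, 7 open.
Each open branch fixes some atoms; the unmentioned ones are free. Counting distinct full assignments: branch {q=1, r=1, t=1} (s, p) contributes 4 new; branch {q=1, r=1, t=1} (s, p) contributes 0 new; branch {q=1, s=0, t=1} (p, r) contributes 2 new; branch {q=1, r=1, s=1, t=1} (p) contributes 0 new; branch {q=1, r=0, s=1, t=0} (p) contributes 2 new; branch {t=0} (q, s, p, r) contributes 14 new; branch {q=0, t=0} (s, p, r) contributes 0 new. Total: 22.

22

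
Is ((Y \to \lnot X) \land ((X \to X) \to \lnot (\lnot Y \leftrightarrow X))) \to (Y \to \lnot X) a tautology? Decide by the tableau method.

Valid

Assume the negation and expand:
Initial set: {\lnot (((Y \to \lnot X) \land ((X \to X) \to \lnot (\lnot Y \leftrightarrow X))) \to (Y \to \lnot X))}.
\lnot (((Y \to \lnot X) \land ((X \to X) \to \lnot (\lnot Y \leftrightarrow X))) \to (Y \to \lnot X)): α-rule — add ((Y \to \lnot X) \land ((X \to X) \to \lnot (\lnot Y \leftrightarrow X))), \lnot (Y \to \lnot X).
((Y \to \lnot X) \land ((X \to X) \to \lnot (\lnot Y \leftrightarrow X))): α-rule — add (Y \to \lnot X), ((X \to X) \to \lnot (\lnot Y \leftrightarrow X)).
\lnot (Y \to \lnot X): α-rule — add Y, \lnot \lnot X.
(Y \to \lnot X): β-rule — branch into \lnot Y  //  \lnot X.
  branch 1 (add \lnot Y):
    × closes — contains both Y and \lnot Y.
  branch 2 (add \lnot X):
    × closes — contains both X and \lnot X.
All 2 branches close.
Every branch closed, so the negation is unsatisfiable and the formula is valid.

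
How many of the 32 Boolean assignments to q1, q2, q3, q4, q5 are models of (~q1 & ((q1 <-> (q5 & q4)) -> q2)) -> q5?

28

Initial set: {((~q1 & ((q1 <-> (q5 & q4)) -> q2)) -> q5)}.
((~q1 & ((q1 <-> (q5 & q4)) -> q2)) -> q5): β-rule — branch into ~(~q1 & ((q1 <-> (q5 & q4)) -> q2))  //  q5.
  branch 1 (add ~(~q1 & ((q1 <-> (q5 & q4)) -> q2))):
    ~(~q1 & ((q1 <-> (q5 & q4)) -> q2)): β-rule — branch into ~~q1  //  ~((q1 <-> (q5 & q4)) -> q2).
      branch 1.1 (add ~~q1):
        ○ open, literals {q1=true}.
      branch 1.2 (add ~((q1 <-> (q5 & q4)) -> q2)):
        ~((q1 <-> (q5 & q4)) -> q2): α-rule — add (q1 <-> (q5 & q4)), ~q2.
        (q1 <-> (q5 & q4)): β-rule — branch into q1, (q5 & q4)  //  ~q1, ~(q5 & q4).
          branch 1.2.1 (add q1, (q5 & q4)):
            (q5 & q4): α-rule — add q5, q4.
            ○ open, literals {q1=true, q2=false, q4=true, q5=true}.
          branch 1.2.2 (add ~q1, ~(q5 & q4)):
            ~(q5 & q4): β-rule — branch into ~q5  //  ~q4.
              branch 1.2.2.1 (add ~q5):
                ○ open, literals {q1=false, q2=false, q5=false}.
              branch 1.2.2.2 (add ~q4):
                ○ open, literals {q1=false, q2=false, q4=false}.
  branch 2 (add q5):
    ○ open, literals {q5=true}.
0 branches closed, 5 open.
Each open branch fixes some atoms; the unmentioned ones are free. Counting distinct full assignments: branch {q1=true} (q2, q3, q4, q5) contributes 16 new; branch {q1=true, q2=false, q4=true, q5=true} (q3) contributes 0 new; branch {q1=false, q2=false, q5=false} (q3, q4) contributes 4 new; branch {q1=false, q2=false, q4=false} (q3, q5) contributes 2 new; branch {q5=true} (q1, q2, q3, q4) contributes 6 new. Total: 28.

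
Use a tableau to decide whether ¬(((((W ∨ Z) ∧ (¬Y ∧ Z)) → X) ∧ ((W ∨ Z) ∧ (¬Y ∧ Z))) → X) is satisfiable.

Initial set: {T ¬(((((W ∨ Z) ∧ (¬Y ∧ Z)) → X) ∧ ((W ∨ Z) ∧ (¬Y ∧ Z))) → X)}.
T ¬(((((W ∨ Z) ∧ (¬Y ∧ Z)) → X) ∧ ((W ∨ Z) ∧ (¬Y ∧ Z))) → X): α-rule — add T ((((W ∨ Z) ∧ (¬Y ∧ Z)) → X) ∧ ((W ∨ Z) ∧ (¬Y ∧ Z))), F X.
T ((((W ∨ Z) ∧ (¬Y ∧ Z)) → X) ∧ ((W ∨ Z) ∧ (¬Y ∧ Z))): α-rule — add T (((W ∨ Z) ∧ (¬Y ∧ Z)) → X), T ((W ∨ Z) ∧ (¬Y ∧ Z)).
T ((W ∨ Z) ∧ (¬Y ∧ Z)): α-rule — add T (W ∨ Z), T (¬Y ∧ Z).
T (¬Y ∧ Z): α-rule — add T ¬Y, T Z.
T (((W ∨ Z) ∧ (¬Y ∧ Z)) → X): β-rule — branch into F ((W ∨ Z) ∧ (¬Y ∧ Z))  //  T X.
  branch 1 (add F ((W ∨ Z) ∧ (¬Y ∧ Z))):
    T (W ∨ Z): β-rule — branch into T W  //  T Z.
      branch 1.1 (add T W):
        F ((W ∨ Z) ∧ (¬Y ∧ Z)): β-rule — branch into F (W ∨ Z)  //  F (¬Y ∧ Z).
          branch 1.1.1 (add F (W ∨ Z)):
            F (W ∨ Z): α-rule — add F W, F Z.
            × closes — contains both W and ¬W.
          branch 1.1.2 (add F (¬Y ∧ Z)):
            F (¬Y ∧ Z): β-rule — branch into F ¬Y  //  F Z.
              branch 1.1.2.1 (add F ¬Y):
                × closes — contains both Y and ¬Y.
              branch 1.1.2.2 (add F Z):
                × closes — contains both Z and ¬Z.
      branch 1.2 (add T Z):
        F ((W ∨ Z) ∧ (¬Y ∧ Z)): β-rule — branch into F (W ∨ Z)  //  F (¬Y ∧ Z).
          branch 1.2.1 (add F (W ∨ Z)):
            F (W ∨ Z): α-rule — add F W, F Z.
            × closes — contains both Z and ¬Z.
          branch 1.2.2 (add F (¬Y ∧ Z)):
            F (¬Y ∧ Z): β-rule — branch into F ¬Y  //  F Z.
              branch 1.2.2.1 (add F ¬Y):
                × closes — contains both Y and ¬Y.
              branch 1.2.2.2 (add F Z):
                × closes — contains both Z and ¬Z.
  branch 2 (add T X):
    × closes — contains both X and ¬X.
All 7 branches close.
Every branch closed; the formula is unsatisfiable.

Unsatisfiable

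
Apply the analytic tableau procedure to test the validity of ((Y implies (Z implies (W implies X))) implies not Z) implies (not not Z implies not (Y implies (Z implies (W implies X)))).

Assume the negation and expand:
Initial set: {not (((Y implies (Z implies (W implies X))) implies not Z) implies (not not Z implies not (Y implies (Z implies (W implies X)))))}.
not (((Y implies (Z implies (W implies X))) implies not Z) implies (not not Z implies not (Y implies (Z implies (W implies X))))): α-rule — add ((Y implies (Z implies (W implies X))) implies not Z), not (not not Z implies not (Y implies (Z implies (W implies X)))).
not (not not Z implies not (Y implies (Z implies (W implies X)))): α-rule — add not not Z, not not (Y implies (Z implies (W implies X))).
not not Z: drop double negation, giving Z.
((Y implies (Z implies (W implies X))) implies not Z): β-rule — branch into not (Y implies (Z implies (W implies X)))  //  not Z.
  branch 1 (add not (Y implies (Z implies (W implies X)))):
    not (Y implies (Z implies (W implies X))): α-rule — add Y, not (Z implies (W implies X)).
    not (Z implies (W implies X)): α-rule — add Z, not (W implies X).
    not (W implies X): α-rule — add W, not X.
    not not (Y implies (Z implies (W implies X))): β-rule — branch into not Y  //  (Z implies (W implies X)).
      branch 1.1 (add not Y):
        × closes — contains both Y and not Y.
      branch 1.2 (add (Z implies (W implies X))):
        (Z implies (W implies X)): β-rule — branch into not Z  //  (W implies X).
          branch 1.2.1 (add not Z):
            × closes — contains both Z and not Z.
          branch 1.2.2 (add (W implies X)):
            (W implies X): β-rule — branch into not W  //  X.
              branch 1.2.2.1 (add not W):
                × closes — contains both W and not W.
              branch 1.2.2.2 (add X):
                × closes — contains both X and not X.
  branch 2 (add not Z):
    × closes — contains both Z and not Z.
All 5 branches close.
Every branch closed, so the negation is unsatisfiable and the formula is valid.

Valid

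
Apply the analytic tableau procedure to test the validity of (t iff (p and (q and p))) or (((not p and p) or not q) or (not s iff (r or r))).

Assume the negation and expand:
Initial set: {F ((t iff (p and (q and p))) or (((not p and p) or not q) or (not s iff (r or r))))}.
F ((t iff (p and (q and p))) or (((not p and p) or not q) or (not s iff (r or r)))): α-rule — add F (t iff (p and (q and p))), F (((not p and p) or not q) or (not s iff (r or r))).
F (((not p and p) or not q) or (not s iff (r or r))): α-rule — add F ((not p and p) or not q), F (not s iff (r or r)).
F ((not p and p) or not q): α-rule — add F (not p and p), F not q.
F (t iff (p and (q and p))): β-rule — branch into T t, F (p and (q and p))  //  F t, T (p and (q and p)).
  branch 1 (add T t, F (p and (q and p))):
    F (not s iff (r or r)): β-rule — branch into T not s, F (r or r)  //  F not s, T (r or r).
      branch 1.1 (add T not s, F (r or r)):
        F (r or r): α-rule — add F r, F r.
        F (not p and p): β-rule — branch into F not p  //  F p.
          branch 1.1.1 (add F not p):
            F (p and (q and p)): β-rule — branch into F p  //  F (q and p).
              branch 1.1.1.1 (add F p):
                × closes — contains both p and not p.
              branch 1.1.1.2 (add F (q and p)):
                F (q and p): β-rule — branch into F q  //  F p.
                  branch 1.1.1.2.1 (add F q):
                    × closes — contains both q and not q.
                  branch 1.1.1.2.2 (add F p):
                    × closes — contains both p and not p.
          branch 1.1.2 (add F p):
            F (p and (q and p)): β-rule — branch into F p  //  F (q and p).
              branch 1.1.2.1 (add F p):
                ○ open, literals {p=0, q=1, r=0, s=0, t=1}.
              branch 1.1.2.2 (add F (q and p)):
                F (q and p): β-rule — branch into F q  //  F p.
                  branch 1.1.2.2.1 (add F q):
                    × closes — contains both q and not q.
                  branch 1.1.2.2.2 (add F p):
                    ○ open, literals {p=0, q=1, r=0, s=0, t=1}.
      branch 1.2 (add F not s, T (r or r)):
        F (not p and p): β-rule — branch into F not p  //  F p.
          branch 1.2.1 (add F not p):
            F (p and (q and p)): β-rule — branch into F p  //  F (q and p).
              branch 1.2.1.1 (add F p):
                × closes — contains both p and not p.
              branch 1.2.1.2 (add F (q and p)):
                T (r or r): β-rule — branch into T r  //  T r.
                  branch 1.2.1.2.1 (add T r):
                    F (q and p): β-rule — branch into F q  //  F p.
                      branch 1.2.1.2.1.1 (add F q):
                        × closes — contains both q and not q.
                      branch 1.2.1.2.1.2 (add F p):
                        × closes — contains both p and not p.
                  branch 1.2.1.2.2 (add T r):
                    F (q and p): β-rule — branch into F q  //  F p.
                      branch 1.2.1.2.2.1 (add F q):
                        × closes — contains both q and not q.
                      branch 1.2.1.2.2.2 (add F p):
                        × closes — contains both p and not p.
          branch 1.2.2 (add F p):
            F (p and (q and p)): β-rule — branch into F p  //  F (q and p).
              branch 1.2.2.1 (add F p):
                T (r or r): β-rule — branch into T r  //  T r.
                  branch 1.2.2.1.1 (add T r):
                    ○ open, literals {p=0, q=1, r=1, s=1, t=1}.
                  branch 1.2.2.1.2 (add T r):
                    ○ open, literals {p=0, q=1, r=1, s=1, t=1}.
              branch 1.2.2.2 (add F (q and p)):
                T (r or r): β-rule — branch into T r  //  T r.
                  branch 1.2.2.2.1 (add T r):
                    F (q and p): β-rule — branch into F q  //  F p.
                      branch 1.2.2.2.1.1 (add F q):
                        × closes — contains both q and not q.
                      branch 1.2.2.2.1.2 (add F p):
                        ○ open, literals {p=0, q=1, r=1, s=1, t=1}.
                  branch 1.2.2.2.2 (add T r):
                    F (q and p): β-rule — branch into F q  //  F p.
                      branch 1.2.2.2.2.1 (add F q):
                        × closes — contains both q and not q.
                      branch 1.2.2.2.2.2 (add F p):
                        ○ open, literals {p=0, q=1, r=1, s=1, t=1}.
  branch 2 (add F t, T (p and (q and p))):
    T (p and (q and p)): α-rule — add T p, T (q and p).
    T (q and p): α-rule — add T q, T p.
    F (not s iff (r or r)): β-rule — branch into T not s, F (r or r)  //  F not s, T (r or r).
      branch 2.1 (add T not s, F (r or r)):
        F (r or r): α-rule — add F r, F r.
        F (not p and p): β-rule — branch into F not p  //  F p.
          branch 2.1.1 (add F not p):
            ○ open, literals {p=1, q=1, r=0, s=0, t=0}.
          branch 2.1.2 (add F p):
            × closes — contains both p and not p.
      branch 2.2 (add F not s, T (r or r)):
        F (not p and p): β-rule — branch into F not p  //  F p.
          branch 2.2.1 (add F not p):
            T (r or r): β-rule — branch into T r  //  T r.
              branch 2.2.1.1 (add T r):
                ○ open, literals {p=1, q=1, r=1, s=1, t=0}.
              branch 2.2.1.2 (add T r):
                ○ open, literals {p=1, q=1, r=1, s=1, t=0}.
          branch 2.2.2 (add F p):
            × closes — contains both p and not p.
13 branches closed, 9 open.
An open branch gives a countermodel: p=0, q=1, r=0, s=0, t=1 (unmentioned atoms arbitrary); under it the original formula is false.

Not valid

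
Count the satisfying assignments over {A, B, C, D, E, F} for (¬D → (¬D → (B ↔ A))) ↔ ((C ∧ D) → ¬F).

40

Initial set: {((¬D → (¬D → (B ↔ A))) ↔ ((C ∧ D) → ¬F))}.
((¬D → (¬D → (B ↔ A))) ↔ ((C ∧ D) → ¬F)): β-rule — branch into (¬D → (¬D → (B ↔ A))), ((C ∧ D) → ¬F)  //  ¬(¬D → (¬D → (B ↔ A))), ¬((C ∧ D) → ¬F).
  branch 1 (add (¬D → (¬D → (B ↔ A))), ((C ∧ D) → ¬F)):
    (¬D → (¬D → (B ↔ A))): β-rule — branch into ¬¬D  //  (¬D → (B ↔ A)).
      branch 1.1 (add ¬¬D):
        ((C ∧ D) → ¬F): β-rule — branch into ¬(C ∧ D)  //  ¬F.
          branch 1.1.1 (add ¬(C ∧ D)):
            ¬(C ∧ D): β-rule — branch into ¬C  //  ¬D.
              branch 1.1.1.1 (add ¬C):
                ○ open, literals {C=F, D=T}.
              branch 1.1.1.2 (add ¬D):
                × closes — contains both D and ¬D.
          branch 1.1.2 (add ¬F):
            ○ open, literals {D=T, F=F}.
      branch 1.2 (add (¬D → (B ↔ A))):
        ((C ∧ D) → ¬F): β-rule — branch into ¬(C ∧ D)  //  ¬F.
          branch 1.2.1 (add ¬(C ∧ D)):
            (¬D → (B ↔ A)): β-rule — branch into ¬¬D  //  (B ↔ A).
              branch 1.2.1.1 (add ¬¬D):
                ¬(C ∧ D): β-rule — branch into ¬C  //  ¬D.
                  branch 1.2.1.1.1 (add ¬C):
                    ○ open, literals {C=F, D=T}.
                  branch 1.2.1.1.2 (add ¬D):
                    × closes — contains both D and ¬D.
              branch 1.2.1.2 (add (B ↔ A)):
                ¬(C ∧ D): β-rule — branch into ¬C  //  ¬D.
                  branch 1.2.1.2.1 (add ¬C):
                    (B ↔ A): β-rule — branch into B, A  //  ¬B, ¬A.
                      branch 1.2.1.2.1.1 (add B, A):
                        ○ open, literals {A=T, B=T, C=F}.
                      branch 1.2.1.2.1.2 (add ¬B, ¬A):
                        ○ open, literals {A=F, B=F, C=F}.
                  branch 1.2.1.2.2 (add ¬D):
                    (B ↔ A): β-rule — branch into B, A  //  ¬B, ¬A.
                      branch 1.2.1.2.2.1 (add B, A):
                        ○ open, literals {A=T, B=T, D=F}.
                      branch 1.2.1.2.2.2 (add ¬B, ¬A):
                        ○ open, literals {A=F, B=F, D=F}.
          branch 1.2.2 (add ¬F):
            (¬D → (B ↔ A)): β-rule — branch into ¬¬D  //  (B ↔ A).
              branch 1.2.2.1 (add ¬¬D):
                ○ open, literals {D=T, F=F}.
              branch 1.2.2.2 (add (B ↔ A)):
                (B ↔ A): β-rule — branch into B, A  //  ¬B, ¬A.
                  branch 1.2.2.2.1 (add B, A):
                    ○ open, literals {A=T, B=T, F=F}.
                  branch 1.2.2.2.2 (add ¬B, ¬A):
                    ○ open, literals {A=F, B=F, F=F}.
  branch 2 (add ¬(¬D → (¬D → (B ↔ A))), ¬((C ∧ D) → ¬F)):
    ¬(¬D → (¬D → (B ↔ A))): α-rule — add ¬D, ¬(¬D → (B ↔ A)).
    ¬((C ∧ D) → ¬F): α-rule — add (C ∧ D), ¬¬F.
    ¬(¬D → (B ↔ A)): α-rule — add ¬D, ¬(B ↔ A).
    (C ∧ D): α-rule — add C, D.
    × closes — contains both D and ¬D.
3 branches closed, 10 open.
Each open branch fixes some atoms; the unmentioned ones are free. Counting distinct full assignments: branch {C=F, D=T} (A, B, E, F) contributes 16 new; branch {D=T, F=F} (A, B, C, E) contributes 8 new; branch {C=F, D=T} (A, B, E, F) contributes 0 new; branch {A=T, B=T, C=F} (D, E, F) contributes 4 new; branch {A=F, B=F, C=F} (D, E, F) contributes 4 new; branch {A=T, B=T, D=F} (C, E, F) contributes 4 new; branch {A=F, B=F, D=F} (C, E, F) contributes 4 new; branch {D=T, F=F} (A, B, C, E) contributes 0 new; branch {A=T, B=T, F=F} (C, D, E) contributes 0 new; branch {A=F, B=F, F=F} (C, D, E) contributes 0 new. Total: 40.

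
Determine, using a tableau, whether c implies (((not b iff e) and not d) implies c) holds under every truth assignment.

Valid

Assume the negation and expand:
Initial set: {not (c implies (((not b iff e) and not d) implies c))}.
not (c implies (((not b iff e) and not d) implies c)): α-rule — add c, not (((not b iff e) and not d) implies c).
not (((not b iff e) and not d) implies c): α-rule — add ((not b iff e) and not d), not c.
× closes — contains both c and not c.
All 1 branch closes.
Every branch closed, so the negation is unsatisfiable and the formula is valid.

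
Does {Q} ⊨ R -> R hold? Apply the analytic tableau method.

Yes

Initial set: {Q; !(R -> R)}.
!(R -> R): α-rule — add R, !R.
× closes — contains both R and !R.
All 1 branch closes.
Every branch closed, so the premises entail the conclusion.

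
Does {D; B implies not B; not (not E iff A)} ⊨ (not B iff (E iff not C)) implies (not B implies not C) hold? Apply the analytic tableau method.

No

Initial set: {D; (B implies not B); not (not E iff A); not ((not B iff (E iff not C)) implies (not B implies not C))}.
not ((not B iff (E iff not C)) implies (not B implies not C)): α-rule — add (not B iff (E iff not C)), not (not B implies not C).
not (not B implies not C): α-rule — add not B, not not C.
(B implies not B): β-rule — branch into not B  //  not B.
  branch 1 (add not B):
    not (not E iff A): β-rule — branch into not E, not A  //  not not E, A.
      branch 1.1 (add not E, not A):
        (not B iff (E iff not C)): β-rule — branch into not B, (E iff not C)  //  not not B, not (E iff not C).
          branch 1.1.1 (add not B, (E iff not C)):
            (E iff not C): β-rule — branch into E, not C  //  not E, not not C.
              branch 1.1.1.1 (add E, not C):
                × closes — contains both E and not E.
              branch 1.1.1.2 (add not E, not not C):
                ○ open, literals {A=false, B=false, C=true, D=true, E=false}.
          branch 1.1.2 (add not not B, not (E iff not C)):
            × closes — contains both B and not B.
      branch 1.2 (add not not E, A):
        (not B iff (E iff not C)): β-rule — branch into not B, (E iff not C)  //  not not B, not (E iff not C).
          branch 1.2.1 (add not B, (E iff not C)):
            (E iff not C): β-rule — branch into E, not C  //  not E, not not C.
              branch 1.2.1.1 (add E, not C):
                × closes — contains both C and not C.
              branch 1.2.1.2 (add not E, not not C):
                × closes — contains both E and not E.
          branch 1.2.2 (add not not B, not (E iff not C)):
            × closes — contains both B and not B.
  branch 2 (add not B):
    not (not E iff A): β-rule — branch into not E, not A  //  not not E, A.
      branch 2.1 (add not E, not A):
        (not B iff (E iff not C)): β-rule — branch into not B, (E iff not C)  //  not not B, not (E iff not C).
          branch 2.1.1 (add not B, (E iff not C)):
            (E iff not C): β-rule — branch into E, not C  //  not E, not not C.
              branch 2.1.1.1 (add E, not C):
                × closes — contains both E and not E.
              branch 2.1.1.2 (add not E, not not C):
                ○ open, literals {A=false, B=false, C=true, D=true, E=false}.
          branch 2.1.2 (add not not B, not (E iff not C)):
            × closes — contains both B and not B.
      branch 2.2 (add not not E, A):
        (not B iff (E iff not C)): β-rule — branch into not B, (E iff not C)  //  not not B, not (E iff not C).
          branch 2.2.1 (add not B, (E iff not C)):
            (E iff not C): β-rule — branch into E, not C  //  not E, not not C.
              branch 2.2.1.1 (add E, not C):
                × closes — contains both C and not C.
              branch 2.2.1.2 (add not E, not not C):
                × closes — contains both E and not E.
          branch 2.2.2 (add not not B, not (E iff not C)):
            × closes — contains both B and not B.
10 branches closed, 2 open.
An open branch gives a countermodel: A=false, B=false, C=true, D=true, E=false (unmentioned atoms arbitrary); the premises hold there but the conclusion fails.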